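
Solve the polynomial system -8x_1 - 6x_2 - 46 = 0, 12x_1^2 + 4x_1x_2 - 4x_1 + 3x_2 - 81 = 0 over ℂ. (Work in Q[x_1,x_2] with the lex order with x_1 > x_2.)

Compute a lex Gröbner basis by Buchberger's algorithm.
f_1 = -8x_1 - 6x_2 - 46, LT = x_1.
f_2 = 12x_1^2 + 4x_1x_2 - 4x_1 + 3x_2 - 81, LT = x_1^2.

S(f_1,f_2): lcm = x_1^2. S = 5/12x_1x_2 + 73/12x_1 - 1/4x_2 + 27/4.
  leading term x_1x_2: subtract (-5/96x_2)·f_1 from 5/12x_1x_2 + 73/12x_1 - 1/4x_2 + 27/4 → 73/12x_1 - 5/16x_2^2 - 127/48x_2 + 27/4
  leading term x_1: subtract (-73/96)·f_1 from 73/12x_1 - 5/16x_2^2 - 127/48x_2 + 27/4 → -5/16x_2^2 - 173/24x_2 - 1355/48
  leading term x_2^2: no divisor's leading term divides it; move -5/16x_2^2 to the remainder.
  leading term x_2: no divisor's leading term divides it; move -173/24x_2 to the remainder.
  leading term 1: no divisor's leading term divides it; move -1355/48 to the remainder.
  remainder -5/16x_2^2 - 173/24x_2 - 1355/48 ≠ 0; add h_3 = -5/16x_2^2 - 173/24x_2 - 1355/48 to the basis.

The other S-polynomials (S(f_1,h_3), S(f_2,h_3)) all reduce to 0 modulo the current basis, so we have a Gröbner basis.
Inter-reduce: drop elements whose leading term is divisible by another's, tail-reduce, and make monic.
Reduced Gröbner basis: {x_1 + 3/4x_2 + 23/4, x_2^2 + 346/15x_2 + 271/3}.

From the last basis element, x_2^2 + 346/15x_2 + 271/3 = 0, so x_2 takes values in {-271/15, -5}. Each choice, substituted upward through the basis, yields the corresponding point(s) of the solution set.
  x_2 = -271/15: the earlier basis element becomes x_1 - 39/5 = 0, giving x_1 = 39/5 — point (39/5, -271/15).
  x_2 = -5: the earlier basis element becomes x_1 + 2 = 0, giving x_1 = -2 — point (-2, -5).
Check: every point annihilates each of the original generators.

{(39/5, -271/15), (-2, -5)}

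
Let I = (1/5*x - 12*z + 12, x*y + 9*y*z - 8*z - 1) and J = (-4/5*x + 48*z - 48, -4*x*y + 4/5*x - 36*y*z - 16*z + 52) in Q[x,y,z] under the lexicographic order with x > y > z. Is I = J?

Equality of ideals is decidable: compute both reduced Gröbner bases (unique for the ordering) and check whether they agree.
Buchberger on the first generating set:
f_1 = 1/5*x - 12*z + 12, LT = x.
f_2 = x*y + 9*y*z - 8*z - 1, LT = x*y.

S(f_1,f_2): lcm = x*y. S = -69*y*z + 60*y + 8*z + 1.
  leading term y*z: no divisor's leading term divides it; move -69*y*z to the remainder.
  leading term y: no divisor's leading term divides it; move 60*y to the remainder.
  leading term z: no divisor's leading term divides it; move 8*z to the remainder.
  leading term 1: no divisor's leading term divides it; move 1 to the remainder.
  remainder -69*y*z + 60*y + 8*z + 1 ≠ 0; add g_3 = -69*y*z + 60*y + 8*z + 1 to the basis.

The other S-polynomials (S(f_1,g_3), S(f_2,g_3)) all reduce to 0 modulo the current basis, so we have a Gröbner basis.
Inter-reduce: drop elements whose leading term is divisible by another's, tail-reduce, and make monic.
Reduced Gröbner basis: {x - 60*z + 60, y*z - 20/23*y - 8/69*z - 1/69}.

Buchberger on the second generating set:
h_1 = -4/5*x + 48*z - 48, LT = x.
h_2 = -4*x*y + 4/5*x - 36*y*z - 16*z + 52, LT = x*y.

S(h_1,h_2): lcm = x*y. S = 1/5*x - 69*y*z + 60*y - 4*z + 13.
  leading term x: subtract (-1/4)·h_1 from 1/5*x - 69*y*z + 60*y - 4*z + 13 → -69*y*z + 60*y + 8*z + 1
  leading term y*z: no divisor's leading term divides it; move -69*y*z to the remainder.
  leading term y: no divisor's leading term divides it; move 60*y to the remainder.
  leading term z: no divisor's leading term divides it; move 8*z to the remainder.
  leading term 1: no divisor's leading term divides it; move 1 to the remainder.
  remainder -69*y*z + 60*y + 8*z + 1 ≠ 0; add k_3 = -69*y*z + 60*y + 8*z + 1 to the basis.

The other S-polynomials (S(h_1,k_3), S(h_2,k_3)) all reduce to 0 modulo the current basis, so we have a Gröbner basis.
Inter-reduce: drop elements whose leading term is divisible by another's, tail-reduce, and make monic.
Reduced Gröbner basis: {x - 60*z + 60, y*z - 20/23*y - 8/69*z - 1/69}.

The two bases agree; hence the ideals are identical.
The same test decides containment: I ⊆ J iff every generator of I reduces to 0 modulo a Gröbner basis of J.

Yes, the ideals are equal.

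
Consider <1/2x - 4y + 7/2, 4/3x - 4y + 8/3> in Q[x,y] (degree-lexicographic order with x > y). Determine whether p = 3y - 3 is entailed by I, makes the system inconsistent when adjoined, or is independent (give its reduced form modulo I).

First compute the reduced Gröbner basis of I by Buchberger's algorithm.
f_1 = 1/2x - 4y + 7/2, LT = x.
f_2 = 4/3x - 4y + 8/3, LT = x.

S(f_1,f_2): lcm = x. S = -5y + 5.
  leading term y: no divisor's leading term divides it; move -5y to the remainder.
  leading term 1: no divisor's leading term divides it; move 5 to the remainder.
  remainder -5y + 5 ≠ 0; add h_3 = -5y + 5 to the basis.

The other S-polynomials (S(f_1,h_3), S(f_2,h_3)) all reduce to 0 modulo the current basis, so we have a Gröbner basis.
Inter-reduce: drop elements whose leading term is divisible by another's, tail-reduce, and make monic.
Reduced Gröbner basis: {x - 1, y - 1}.
Label its elements g_1 = x - 1, g_2 = y - 1.

Reduce p = 3y - 3 modulo G:
  leading term y: subtract (3)·g_2 from 3y - 3 → 0
  normal form = 0.
Since the normal form is 0, p ∈ I.

3y - 3 lies in I (it reduces to 0).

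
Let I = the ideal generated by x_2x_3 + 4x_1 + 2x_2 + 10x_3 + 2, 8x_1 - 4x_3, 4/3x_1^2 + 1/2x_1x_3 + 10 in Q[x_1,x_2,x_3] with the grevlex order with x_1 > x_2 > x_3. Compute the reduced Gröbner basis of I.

G = {x_3^2 + 120/7, x_1 - 1/2x_3, x_2 + 77/74x_3 + 367/37}

Buchberger's algorithm terminates because the ascending chain of leading-term ideals stabilizes.

f_1 = x_2x_3 + 4x_1 + 2x_2 + 10x_3 + 2, LT = x_2x_3.
f_2 = 8x_1 - 4x_3, LT = x_1.
f_3 = 4/3x_1^2 + 1/2x_1x_3 + 10, LT = x_1^2.

S(f_2,f_3): lcm = x_1^2. S = -7/8x_1x_3 - 15/2.
  leading term x_1x_3: subtract (-7/64x_3)·f_2 from -7/8x_1x_3 - 15/2 → -7/16x_3^2 - 15/2
  leading term x_3^2: no divisor's leading term divides it; move -7/16x_3^2 to the remainder.
  leading term 1: no divisor's leading term divides it; move -15/2 to the remainder.
  remainder -7/16x_3^2 - 15/2 ≠ 0; add g_4 = -7/16x_3^2 - 15/2 to the basis.

S(f_1,g_4): lcm = x_2x_3^2. S = 4x_1x_3 + 2x_2x_3 + 10x_3^2 - 120/7x_2 + 2x_3.
  leading term x_1x_3: subtract (1/2x_3)·f_2 from 4x_1x_3 + 2x_2x_3 + 10x_3^2 - 120/7x_2 + 2x_3 → 2x_2x_3 + 12x_3^2 - 120/7x_2 + 2x_3
  leading term x_2x_3: subtract (2)·f_1 from 2x_2x_3 + 12x_3^2 - 120/7x_2 + 2x_3 → 12x_3^2 - 8x_1 - 148/7x_2 - 18x_3 - 4
  leading term x_3^2: subtract (-192/7)·g_4 from 12x_3^2 - 8x_1 - 148/7x_2 - 18x_3 - 4 → -8x_1 - 148/7x_2 - 18x_3 - 1468/7
  leading term x_1: subtract (-1)·f_2 from -8x_1 - 148/7x_2 - 18x_3 - 1468/7 → -148/7x_2 - 22x_3 - 1468/7
  leading term x_2: no divisor's leading term divides it; move -148/7x_2 to the remainder.
  leading term x_3: no divisor's leading term divides it; move -22x_3 to the remainder.
  leading term 1: no divisor's leading term divides it; move -1468/7 to the remainder.
  remainder -148/7x_2 - 22x_3 - 1468/7 ≠ 0; add g_5 = -148/7x_2 - 22x_3 - 1468/7 to the basis.

The other S-polynomials (S(f_1,f_2), S(f_1,f_3), S(f_2,g_4), S(f_3,g_4), S(f_1,g_5), S(f_2,g_5), S(f_3,g_5), S(g_4,g_5)) all reduce to 0 modulo the current basis, so we have a Gröbner basis.
Inter-reduce: drop elements whose leading term is divisible by another's, tail-reduce, and make monic.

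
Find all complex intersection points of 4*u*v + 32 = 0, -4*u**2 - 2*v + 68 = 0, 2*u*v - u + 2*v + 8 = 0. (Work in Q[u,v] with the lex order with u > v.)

{(-4, 2)}

Compute a lex Gröbner basis by Buchberger's algorithm.
f_1 = 4*u*v + 32, LT = u*v.
f_2 = -4*u**2 - 2*v + 68, LT = u**2.
f_3 = 2*u*v - u + 2*v + 8, LT = u*v.

S(f_1,f_2): lcm = u**2*v. S = 8*u - 1/2*v**2 + 17*v.
  reduce S modulo (f_1, f_2, f_3):
  remainder 8*u - 1/2*v**2 + 17*v ≠ 0; add h_4 = 8*u - 1/2*v**2 + 17*v to the basis.

S(f_1,f_3): lcm = u*v. S = 1/2*u - v + 4.
  reduce S modulo (f_1, f_2, f_3, h_4):
  remainder 1/32*v**2 - 33/16*v + 4 ≠ 0; add h_5 = 1/32*v**2 - 33/16*v + 4 to the basis.

S(f_2,f_3): lcm = u**2*v. S = 1/2*u**2 - u*v - 4*u + 1/2*v**2 - 17*v.
  reduce S modulo (f_1, f_2, f_3, h_4, h_5):
  remainder 31/4*v - 31/2 ≠ 0; add h_6 = 31/4*v - 31/2 to the basis.

The other S-polynomials (S(f_1,h_4), S(f_2,h_4), S(f_3,h_4), S(f_1,h_5), S(f_2,h_5), S(f_3,h_5), S(h_4,h_5), S(f_1,h_6), S(f_2,h_6), S(f_3,h_6), S(h_4,h_6), S(h_5,h_6)) all reduce to 0 modulo the current basis, so we have a Gröbner basis.
Inter-reduce: drop elements whose leading term is divisible by another's, tail-reduce, and make monic.
Reduced Gröbner basis: {u + 4, v - 2}.

Since the basis is lex-ordered, v - 2 is univariate in v. Its roots are {2}. Back-substituting each root into the other basis elements fixes the other coordinates.
  v = 2: the earlier basis element becomes u + 4 = 0, giving u = -4 — point (-4, 2).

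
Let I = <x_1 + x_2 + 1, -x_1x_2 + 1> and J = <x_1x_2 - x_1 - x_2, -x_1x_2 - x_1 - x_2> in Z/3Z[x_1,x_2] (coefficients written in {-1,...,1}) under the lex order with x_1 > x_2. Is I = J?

Since reduced Gröbner bases are canonical representatives of ideals under a given ordering, it suffices to compute and compare them.
Buchberger on the first generating set:
f_1 = x_1 + x_2 + 1, LT = x_1.
f_2 = -x_1x_2 + 1, LT = x_1x_2.

S(f_1,f_2): lcm = x_1x_2. S = x_2^2 + x_2 + 1.
  leading term x_2^2: no divisor's leading term divides it; move x_2^2 to the remainder.
  leading term x_2: no divisor's leading term divides it; move x_2 to the remainder.
  leading term 1: no divisor's leading term divides it; move 1 to the remainder.
  remainder x_2^2 + x_2 + 1 ≠ 0; add g_3 = x_2^2 + x_2 + 1 to the basis.

S(f_1,g_3): leading monomials are coprime, so the S-polynomial reduces to 0 (Buchberger's first criterion).
S(f_2,g_3): lcm = x_1x_2^2. S = -x_1x_2 - x_1 - x_2.
  leading term x_1x_2: subtract (-x_2)·f_1 from -x_1x_2 - x_1 - x_2 → -x_1 + x_2^2
  leading term x_1: subtract (-1)·f_1 from -x_1 + x_2^2 → x_2^2 + x_2 + 1
  leading term x_2^2: subtract (1)·g_3 from x_2^2 + x_2 + 1 → 0
  remainder 0.

Every S-polynomial of the final basis reduces to 0, so we have a Gröbner basis.
Inter-reduce: drop elements whose leading term is divisible by another's, tail-reduce, and make monic.
Reduced Gröbner basis: {x_1 + x_2 + 1, x_2^2 + x_2 + 1}.

Buchberger on the second generating set:
h_1 = x_1x_2 - x_1 - x_2, LT = x_1x_2.
h_2 = -x_1x_2 - x_1 - x_2, LT = x_1x_2.

S(h_1,h_2): lcm = x_1x_2. S = x_1 + x_2.
  leading term x_1: no divisor's leading term divides it; move x_1 to the remainder.
  leading term x_2: no divisor's leading term divides it; move x_2 to the remainder.
  remainder x_1 + x_2 ≠ 0; add k_3 = x_1 + x_2 to the basis.

S(h_1,k_3): lcm = x_1x_2. S = -x_1 - x_2^2 - x_2.
  leading term x_1: subtract (-1)·k_3 from -x_1 - x_2^2 - x_2 → -x_2^2
  leading term x_2^2: no divisor's leading term divides it; move -x_2^2 to the remainder.
  remainder -x_2^2 ≠ 0; add k_4 = -x_2^2 to the basis.

S(h_2,k_3): lcm = x_1x_2. S = x_1 - x_2^2 + x_2.
  leading term x_1: subtract (1)·k_3 from x_1 - x_2^2 + x_2 → -x_2^2
  leading term x_2^2: subtract (1)·k_4 from -x_2^2 → 0
  remainder 0.

S(h_1,k_4): lcm = x_1x_2^2. S = -x_1x_2 - x_2^2.
  leading term x_1x_2: subtract (-1)·h_1 from -x_1x_2 - x_2^2 → -x_1 - x_2^2 - x_2
  leading term x_1: subtract (-1)·k_3 from -x_1 - x_2^2 - x_2 → -x_2^2
  leading term x_2^2: subtract (1)·k_4 from -x_2^2 → 0
  remainder 0.

S(h_2,k_4): lcm = x_1x_2^2. S = x_1x_2 + x_2^2.
  leading term x_1x_2: subtract (1)·h_1 from x_1x_2 + x_2^2 → x_1 + x_2^2 + x_2
  leading term x_1: subtract (1)·k_3 from x_1 + x_2^2 + x_2 → x_2^2
  leading term x_2^2: subtract (-1)·k_4 from x_2^2 → 0
  remainder 0.

S(k_3,k_4): leading monomials are coprime, so the S-polynomial reduces to 0 (Buchberger's first criterion).
Every S-polynomial of the final basis reduces to 0, so we have a Gröbner basis.
Inter-reduce: drop elements whose leading term is divisible by another's, tail-reduce, and make monic.
Reduced Gröbner basis: {x_1 + x_2, x_2^2}.

Since the reduced bases disagree, the two ideals are not the same.

No, the ideals differ.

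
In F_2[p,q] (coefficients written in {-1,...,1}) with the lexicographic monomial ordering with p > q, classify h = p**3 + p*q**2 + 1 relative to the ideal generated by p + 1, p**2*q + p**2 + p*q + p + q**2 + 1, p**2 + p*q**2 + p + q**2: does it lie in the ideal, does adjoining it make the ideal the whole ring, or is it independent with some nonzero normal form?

First compute the reduced Gröbner basis of I by Buchberger's algorithm.
f_1 = p + 1, LT = p.
f_2 = p**2*q + p**2 + p*q + p + q**2 + 1, LT = p**2*q.
f_3 = p**2 + p*q**2 + p + q**2, LT = p**2.

S(f_1,f_2): lcm = p**2*q. S = p**2 + p + q**2 + 1.
  leading term p**2: subtract (p)·f_1 from p**2 + p + q**2 + 1 → q**2 + 1
  leading term q**2: no divisor's leading term divides it; move q**2 to the remainder.
  leading term 1: no divisor's leading term divides it; move 1 to the remainder.
  remainder q**2 + 1 ≠ 0; add k_4 = q**2 + 1 to the basis.

S(f_1,f_3): lcm = p**2. S = p*q**2 + q**2.
  leading term p*q**2: subtract (q**2)·f_1 from p*q**2 + q**2 → 0
  remainder 0.

S(f_2,f_3): lcm = p**2*q. S = p**2 + p*q**3 + p + q**3 + q**2 + 1.
  leading term p**2: subtract (p)·f_1 from p**2 + p*q**3 + p + q**3 + q**2 + 1 → p*q**3 + q**3 + q**2 + 1
  leading term p*q**3: subtract (q**3)·f_1 from p*q**3 + q**3 + q**2 + 1 → q**2 + 1
  leading term q**2: subtract (1)·k_4 from q**2 + 1 → 0
  remainder 0.

S(f_1,k_4): leading monomials are coprime, so the S-polynomial reduces to 0 (Buchberger's first criterion).
S(f_2,k_4): lcm = p**2*q**2. S = p**2*q + p**2 + p*q**2 + p*q + q**3 + q.
  leading term p**2*q: subtract (p*q)·f_1 from p**2*q + p**2 + p*q**2 + p*q + q**3 + q → p**2 + p*q**2 + q**3 + q
  leading term p**2: subtract (p)·f_1 from p**2 + p*q**2 + q**3 + q → p*q**2 + p + q**3 + q
  leading term p*q**2: subtract (q**2)·f_1 from p*q**2 + p + q**3 + q → p + q**3 + q**2 + q
  leading term p: subtract (1)·f_1 from p + q**3 + q**2 + q → q**3 + q**2 + q + 1
  leading term q**3: subtract (q)·k_4 from q**3 + q**2 + q + 1 → q**2 + 1
  leading term q**2: subtract (1)·k_4 from q**2 + 1 → 0
  remainder 0.

S(f_3,k_4): leading monomials are coprime, so the S-polynomial reduces to 0 (Buchberger's first criterion).
Every S-polynomial of the final basis reduces to 0, so we have a Gröbner basis.
Inter-reduce: drop elements whose leading term is divisible by another's, tail-reduce, and make monic.
Reduced Gröbner basis: {p + 1, q**2 + 1}.
Label its elements g_1 = p + 1, g_2 = q**2 + 1.

Reduce h = p**3 + p*q**2 + 1 modulo G:
  leading term p**3: subtract (p**2)·g_1 from p**3 + p*q**2 + 1 → p**2 + p*q**2 + 1
  leading term p**2: subtract (p)·g_1 from p**2 + p*q**2 + 1 → p*q**2 + p + 1
  leading term p*q**2: subtract (q**2)·g_1 from p*q**2 + p + 1 → p + q**2 + 1
  leading term p: subtract (1)·g_1 from p + q**2 + 1 → q**2
  leading term q**2: subtract (1)·g_2 from q**2 → 1
  leading term 1: no divisor's leading term divides it; move 1 to the remainder.
  normal form = 1.
The normal form is nonzero, so h ∉ I. Since h minus its normal form lies in I, I + (h) = I + (r) where r = 1; decide whether this ideal is the whole ring.
Here r = 1 is a nonzero constant, hence a unit: 1 ∈ I + (h), the Gröbner basis of I + (h) is {1}, and the enlarged system has no common solution — adjoining h is inconsistent.

Adjoining p**3 + p*q**2 + 1 makes the ideal the whole ring: the system is inconsistent.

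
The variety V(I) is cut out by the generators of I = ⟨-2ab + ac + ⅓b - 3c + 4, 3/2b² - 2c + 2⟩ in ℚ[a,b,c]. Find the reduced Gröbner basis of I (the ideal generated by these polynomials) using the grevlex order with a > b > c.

f_1 = -2ab + ac + ⅓b - 3c + 4, LT = ab.
f_2 = 3/2b² - 2c + 2, LT = b².

S(f_1,f_2): lcm = ab². S = -½abc - ⅙b² + 4/3ac + 3/2bc - 4/3a - 2b.
  leading term abc: subtract (¼c)·f_1 from -½abc - ⅙b² + 4/3ac + 3/2bc - 4/3a - 2b → -¼ac² - ⅙b² + 4/3ac + 17/12bc + ¾c² - 4/3a - 2b - c
  leading term ac²: no divisor's leading term divides it; move -¼ac² to the remainder.
  leading term b²: subtract (-1/9)·f_2 from -⅙b² + 4/3ac + 17/12bc + ¾c² - 4/3a - 2b - c → 4/3ac + 17/12bc + ¾c² - 4/3a - 2b - 11/9c + 2/9
  leading term ac: no divisor's leading term divides it; move 4/3ac to the remainder.
  leading term bc: no divisor's leading term divides it; move 17/12bc to the remainder.
  leading term c²: no divisor's leading term divides it; move ¾c² to the remainder.
  leading term a: no divisor's leading term divides it; move -4/3a to the remainder.
  leading term b: no divisor's leading term divides it; move -2b to the remainder.
  leading term c: no divisor's leading term divides it; move -11/9c to the remainder.
  leading term 1: no divisor's leading term divides it; move 2/9 to the remainder.
  remainder -¼ac² + 4/3ac + 17/12bc + ¾c² - 4/3a - 2b - 11/9c + 2/9 ≠ 0; add g_3 = -¼ac² + 4/3ac + 17/12bc + ¾c² - 4/3a - 2b - 11/9c + 2/9 to the basis.

S(f_1,g_3): lcm = abc². S = -½ac³ + 16/3abc + 17/3b²c + 17/6bc² + 3/2c³ - 16/3ab - 8b² - 44/9bc - 2c² + 8/9b.
  leading term ac³: subtract (2c)·g_3 from -½ac³ + 16/3abc + 17/3b²c + 17/6bc² + 3/2c³ - 16/3ab - 8b² - 44/9bc - 2c² + 8/9b → 16/3abc + 17/3b²c - 8/3ac² - 16/3ab - 8b² + 8/3ac - 8/9bc + 4/9c² + 8/9b - 4/9c
  leading term abc: subtract (-8/3c)·f_1 from 16/3abc + 17/3b²c - 8/3ac² - 16/3ab - 8b² + 8/3ac - 8/9bc + 4/9c² + 8/9b - 4/9c → 17/3b²c - 16/3ab - 8b² + 8/3ac - 68/9c² + 8/9b + 92/9c
  leading term b²c: subtract (34/9c)·f_2 from 17/3b²c - 16/3ab - 8b² + 8/3ac - 68/9c² + 8/9b + 92/9c → -16/3ab - 8b² + 8/3ac + 8/9b + 8/3c
  leading term ab: subtract (8/3)·f_1 from -16/3ab - 8b² + 8/3ac + 8/9b + 8/3c → -8b² + 32/3c - 32/3
  leading term b²: subtract (-16/3)·f_2 from -8b² + 32/3c - 32/3 → 0
  remainder 0.

S(f_2,g_3): leading monomials are coprime, so the S-polynomial reduces to 0 (Buchberger's first criterion).
Every S-polynomial of the final basis reduces to 0, so we have a Gröbner basis.

G = {ac² - 16/3ac - 17/3bc - 3c² + 16/3a + 8b + 44/9c - 8/9, ab - ½ac - ⅙b + 3/2c - 2, b² - 4/3c + 4/3}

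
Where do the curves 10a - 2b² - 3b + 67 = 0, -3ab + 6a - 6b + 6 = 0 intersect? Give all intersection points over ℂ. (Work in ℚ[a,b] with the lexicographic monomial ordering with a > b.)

Compute a lex Gröbner basis by Buchberger's algorithm.
f_1 = 10a - 2b² - 3b + 67, LT = a.
f_2 = -3ab + 6a - 6b + 6, LT = ab.

S(f_1,f_2): lcm = ab. S = 2a - ⅕b³ - 3/10b² + 47/10b + 2.
  leading term a: subtract (⅕)·f_1 from 2a - ⅕b³ - 3/10b² + 47/10b + 2 → -⅕b³ + 1/10b² + 53/10b - 57/5
  leading term b³: no divisor's leading term divides it; move -⅕b³ to the remainder.
  leading term b²: no divisor's leading term divides it; move 1/10b² to the remainder.
  leading term b: no divisor's leading term divides it; move 53/10b to the remainder.
  leading term 1: no divisor's leading term divides it; move -57/5 to the remainder.
  remainder -⅕b³ + 1/10b² + 53/10b - 57/5 ≠ 0; add h_3 = -⅕b³ + 1/10b² + 53/10b - 57/5 to the basis.

The other S-polynomials (S(f_1,h_3), S(f_2,h_3)) all reduce to 0 modulo the current basis, so we have a Gröbner basis.
Inter-reduce: drop elements whose leading term is divisible by another's, tail-reduce, and make monic.
Reduced Gröbner basis: {a - ⅕b² - 3/10b + 67/10, b³ - ½b² - 53/2b + 57}.

Elimination: the polynomial b³ - ½b² - 53/2b + 57 lies in the elimination ideal for b, so b ∈ {3, -5/4 + sqrt(329)/4, -sqrt(329)/4 - 5/4}. For each such b, the remaining basis elements (now univariate) give the rest of the solution.
  b = 3: the earlier basis element becomes a + 4 = 0, giving a = -4 — point (-4, 3).
  b = -5/4 + sqrt(329)/4: the earlier basis element becomes a + sqrt(329)/20 + 53/20 = 0, giving a = -53/20 - sqrt(329)/20 — point (-53/20 - sqrt(329)/20, -5/4 + sqrt(329)/4).
  b = -sqrt(329)/4 - 5/4: the earlier basis element becomes a - sqrt(329)/20 + 53/20 = 0, giving a = -53/20 + sqrt(329)/20 — point (-53/20 + sqrt(329)/20, -sqrt(329)/4 - 5/4).

{(-4, 3), (-53/20 - sqrt(329)/20, -5/4 + sqrt(329)/4), (-53/20 + sqrt(329)/20, -sqrt(329)/4 - 5/4)}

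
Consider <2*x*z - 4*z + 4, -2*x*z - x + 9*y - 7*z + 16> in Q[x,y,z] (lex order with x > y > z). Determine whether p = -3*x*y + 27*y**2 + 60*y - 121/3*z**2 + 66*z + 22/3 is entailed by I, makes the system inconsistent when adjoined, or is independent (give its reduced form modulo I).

First compute the reduced Gröbner basis of I by Buchberger's algorithm.
f_1 = 2*x*z - 4*z + 4, LT = x*z.
f_2 = -2*x*z - x + 9*y - 7*z + 16, LT = x*z.

S(f_1,f_2): lcm = x*z. S = -1/2*x + 9/2*y - 11/2*z + 10.
  leading term x: no divisor's leading term divides it; move -1/2*x to the remainder.
  leading term y: no divisor's leading term divides it; move 9/2*y to the remainder.
  leading term z: no divisor's leading term divides it; move -11/2*z to the remainder.
  leading term 1: no divisor's leading term divides it; move 10 to the remainder.
  remainder -1/2*x + 9/2*y - 11/2*z + 10 ≠ 0; add h_3 = -1/2*x + 9/2*y - 11/2*z + 10 to the basis.

S(f_1,h_3): lcm = x*z. S = 9*y*z - 11*z**2 + 18*z + 2.
  leading term y*z: no divisor's leading term divides it; move 9*y*z to the remainder.
  leading term z**2: no divisor's leading term divides it; move -11*z**2 to the remainder.
  leading term z: no divisor's leading term divides it; move 18*z to the remainder.
  leading term 1: no divisor's leading term divides it; move 2 to the remainder.
  remainder 9*y*z - 11*z**2 + 18*z + 2 ≠ 0; add h_4 = 9*y*z - 11*z**2 + 18*z + 2 to the basis.

The other S-polynomials (S(f_2,h_3), S(f_1,h_4), S(f_2,h_4), S(h_3,h_4)) all reduce to 0 modulo the current basis, so we have a Gröbner basis.
Inter-reduce: drop elements whose leading term is divisible by another's, tail-reduce, and make monic.
Reduced Gröbner basis: {x - 9*y + 11*z - 20, y*z - 11/9*z**2 + 2*z + 2/9}.
Label its elements g_1 = x - 9*y + 11*z - 20, g_2 = y*z - 11/9*z**2 + 2*z + 2/9.

Reduce p = -3*x*y + 27*y**2 + 60*y - 121/3*z**2 + 66*z + 22/3 modulo G:
  leading term x*y: subtract (-3*y)·g_1 from -3*x*y + 27*y**2 + 60*y - 121/3*z**2 + 66*z + 22/3 → 33*y*z - 121/3*z**2 + 66*z + 22/3
  leading term y*z: subtract (33)·g_2 from 33*y*z - 121/3*z**2 + 66*z + 22/3 → 0
  normal form = 0.
Since the normal form is 0, p ∈ I.

Ideal membership is decidable via reduction modulo a Gröbner basis.

-3*x*y + 27*y**2 + 60*y - 121/3*z**2 + 66*z + 22/3 lies in I (it reduces to 0).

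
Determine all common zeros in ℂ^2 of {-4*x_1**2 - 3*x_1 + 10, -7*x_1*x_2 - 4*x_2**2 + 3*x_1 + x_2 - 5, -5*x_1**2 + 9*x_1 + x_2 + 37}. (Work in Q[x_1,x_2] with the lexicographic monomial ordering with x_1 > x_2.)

{(-2, 1)}

Compute a lex Gröbner basis by Buchberger's algorithm.
f_1 = -4*x_1**2 - 3*x_1 + 10, LT = x_1**2.
f_2 = -7*x_1*x_2 + 3*x_1 - 4*x_2**2 + x_2 - 5, LT = x_1*x_2.
f_3 = -5*x_1**2 + 9*x_1 + x_2 + 37, LT = x_1**2.

S(f_1,f_2): lcm = x_1**2*x_2. S = 3/7*x_1**2 - 4/7*x_1*x_2**2 + 25/28*x_1*x_2 - 5/7*x_1 - 5/2*x_2.
  leading term x_1**2: subtract (-3/28)·f_1 from 3/7*x_1**2 - 4/7*x_1*x_2**2 + 25/28*x_1*x_2 - 5/7*x_1 - 5/2*x_2 → -4/7*x_1*x_2**2 + 25/28*x_1*x_2 - 29/28*x_1 - 5/2*x_2 + 15/14
  leading term x_1*x_2**2: subtract (4/49*x_2)·f_2 from -4/7*x_1*x_2**2 + 25/28*x_1*x_2 - 29/28*x_1 - 5/2*x_2 + 15/14 → 127/196*x_1*x_2 - 29/28*x_1 + 16/49*x_2**3 - 4/49*x_2**2 - 205/98*x_2 + 15/14
  leading term x_1*x_2: subtract (-127/1372)·f_2 from 127/196*x_1*x_2 - 29/28*x_1 + 16/49*x_2**3 - 4/49*x_2**2 - 205/98*x_2 + 15/14 → -260/343*x_1 + 16/49*x_2**3 - 155/343*x_2**2 - 2743/1372*x_2 + 835/1372
  leading term x_1: no divisor's leading term divides it; move -260/343*x_1 to the remainder.
  leading term x_2**3: no divisor's leading term divides it; move 16/49*x_2**3 to the remainder.
  leading term x_2**2: no divisor's leading term divides it; move -155/343*x_2**2 to the remainder.
  leading term x_2: no divisor's leading term divides it; move -2743/1372*x_2 to the remainder.
  leading term 1: no divisor's leading term divides it; move 835/1372 to the remainder.
  remainder -260/343*x_1 + 16/49*x_2**3 - 155/343*x_2**2 - 2743/1372*x_2 + 835/1372 ≠ 0; add h_4 = -260/343*x_1 + 16/49*x_2**3 - 155/343*x_2**2 - 2743/1372*x_2 + 835/1372 to the basis.

S(f_1,f_3): lcm = x_1**2. S = 51/20*x_1 + 1/5*x_2 + 49/10.
  leading term x_1: subtract (-17493/5200)·h_4 from 51/20*x_1 + 1/5*x_2 + 49/10 → 357/325*x_2**3 - 1581/1040*x_2**2 - 10441/1600*x_2 + 28901/4160
  leading term x_2**3: no divisor's leading term divides it; move 357/325*x_2**3 to the remainder.
  leading term x_2**2: no divisor's leading term divides it; move -1581/1040*x_2**2 to the remainder.
  leading term x_2: no divisor's leading term divides it; move -10441/1600*x_2 to the remainder.
  leading term 1: no divisor's leading term divides it; move 28901/4160 to the remainder.
  remainder 357/325*x_2**3 - 1581/1040*x_2**2 - 10441/1600*x_2 + 28901/4160 ≠ 0; add h_5 = 357/325*x_2**3 - 1581/1040*x_2**2 - 10441/1600*x_2 + 28901/4160 to the basis.

S(f_2,f_3): lcm = x_1**2*x_2. S = -3/7*x_1**2 + 4/7*x_1*x_2**2 + 58/35*x_1*x_2 + 5/7*x_1 + 1/5*x_2**2 + 37/5*x_2.
  leading term x_1**2: subtract (3/28)·f_1 from -3/7*x_1**2 + 4/7*x_1*x_2**2 + 58/35*x_1*x_2 + 5/7*x_1 + 1/5*x_2**2 + 37/5*x_2 → 4/7*x_1*x_2**2 + 58/35*x_1*x_2 + 29/28*x_1 + 1/5*x_2**2 + 37/5*x_2 - 15/14
  leading term x_1*x_2**2: subtract (-4/49*x_2)·f_2 from 4/7*x_1*x_2**2 + 58/35*x_1*x_2 + 29/28*x_1 + 1/5*x_2**2 + 37/5*x_2 - 15/14 → 466/245*x_1*x_2 + 29/28*x_1 - 16/49*x_2**3 + 69/245*x_2**2 + 1713/245*x_2 - 15/14
  leading term x_1*x_2: subtract (-466/1715)·f_2 from 466/245*x_1*x_2 + 29/28*x_1 - 16/49*x_2**3 + 69/245*x_2**2 + 1713/245*x_2 - 15/14 → 12697/6860*x_1 - 16/49*x_2**3 - 1381/1715*x_2**2 + 12457/1715*x_2 - 1667/686
  leading term x_1: subtract (-12697/5200)·h_4 from 12697/6860*x_1 - 16/49*x_2**3 - 1381/1715*x_2**2 + 12457/1715*x_2 - 1667/686 → 153/325*x_2**3 - 397/208*x_2**2 + 3811/1600*x_2 - 3927/4160
  leading term x_2**3: subtract (3/7)·h_5 from 153/325*x_2**3 - 397/208*x_2**2 + 3811/1600*x_2 - 3927/4160 → -44/35*x_2**2 + 145/28*x_2 - 549/140
  leading term x_2**2: no divisor's leading term divides it; move -44/35*x_2**2 to the remainder.
  leading term x_2: no divisor's leading term divides it; move 145/28*x_2 to the remainder.
  leading term 1: no divisor's leading term divides it; move -549/140 to the remainder.
  remainder -44/35*x_2**2 + 145/28*x_2 - 549/140 ≠ 0; add h_6 = -44/35*x_2**2 + 145/28*x_2 - 549/140 to the basis.

S(f_2,h_5): lcm = x_1*x_2**3. S = 107/112*x_1*x_2**2 + 135733/22848*x_1*x_2 - 144505/22848*x_1 + 4/7*x_2**4 - 1/7*x_2**3 + 5/7*x_2**2.
  leading term x_1*x_2**2: subtract (-107/784*x_2)·f_2 from 107/112*x_1*x_2**2 + 135733/22848*x_1*x_2 - 144505/22848*x_1 + 4/7*x_2**4 - 1/7*x_2**3 + 5/7*x_2**2 → 1015615/159936*x_1*x_2 - 144505/22848*x_1 + 4/7*x_2**4 - 135/196*x_2**3 + 667/784*x_2**2 - 535/784*x_2
  leading term x_1*x_2: subtract (-1015615/1119552)·f_2 from 1015615/159936*x_1*x_2 - 144505/22848*x_1 + 4/7*x_2**4 - 135/196*x_2**3 + 667/784*x_2**2 - 535/784*x_2 → -1008475/279888*x_1 + 4/7*x_2**4 - 135/196*x_2**3 - 97187/34986*x_2**2 + 251635/1119552*x_2 - 5078075/1119552
  leading term x_1: subtract (15515/3264)·h_4 from -1008475/279888*x_1 + 4/7*x_2**4 - 135/196*x_2**3 - 97187/34986*x_2**2 + 251635/1119552*x_2 - 5078075/1119552 → 4/7*x_2**4 - 800/357*x_2**3 - 4797/7616*x_2**2 + 296355/30464*x_2 - 678925/91392
  leading term x_2**4: subtract (1300/2499*x_2)·h_5 from 4/7*x_2**4 - 800/357*x_2**3 - 4797/7616*x_2**2 + 296355/30464*x_2 - 678925/91392 → -14495/9996*x_2**3 + 442195/159936*x_2**2 + 3911375/639744*x_2 - 678925/91392
  leading term x_2**3: subtract (-4710875/3568572)·h_5 from -14495/9996*x_2**3 + 442195/159936*x_2**2 + 3911375/639744*x_2 - 678925/91392 → 260/343*x_2**2 - 8923265/3568572*x_2 + 6218225/3568572
  leading term x_2**2: subtract (-325/539)·h_6 from 260/343*x_2**2 - 8923265/3568572*x_2 + 6218225/3568572 → 249145/400554*x_2 - 249145/400554
  leading term x_2: no divisor's leading term divides it; move 249145/400554*x_2 to the remainder.
  leading term 1: no divisor's leading term divides it; move -249145/400554 to the remainder.
  remainder 249145/400554*x_2 - 249145/400554 ≠ 0; add h_7 = 249145/400554*x_2 - 249145/400554 to the basis.

The other S-polynomials (S(f_1,h_4), S(f_2,h_4), S(f_3,h_4), S(f_1,h_5), S(f_3,h_5), S(h_4,h_5), S(f_1,h_6), S(f_2,h_6), S(f_3,h_6), S(h_4,h_6), S(h_5,h_6), S(f_1,h_7), S(f_2,h_7), S(f_3,h_7), S(h_4,h_7), S(h_5,h_7), S(h_6,h_7)) all reduce to 0 modulo the current basis, so we have a Gröbner basis.
Inter-reduce: drop elements whose leading term is divisible by another's, tail-reduce, and make monic.
Reduced Gröbner basis: {x_1 + 2, x_2 - 1}.

A lex Gröbner basis eliminates variables successively. Here x_2 - 1 depends only on x_2, with roots {1}; lifting each root through the earlier basis elements recovers the full solutions.
  x_2 = 1: the earlier basis element becomes x_1 + 2 = 0, giving x_1 = -2 — point (-2, 1).
Each listed point satisfies every original equation (direct substitution).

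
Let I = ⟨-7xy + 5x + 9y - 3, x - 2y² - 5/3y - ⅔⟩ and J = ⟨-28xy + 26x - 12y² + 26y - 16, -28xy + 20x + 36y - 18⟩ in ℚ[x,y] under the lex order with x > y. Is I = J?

No, the ideals differ.

For a fixed monomial order, each ideal has a unique reduced Gröbner basis; comparing bases decides equality.
Buchberger on the first generating set:
f_1 = -7xy + 5x + 9y - 3, LT = xy.
f_2 = x - 2y² - 5/3y - ⅔, LT = x.

S(f_1,f_2): lcm = xy. S = -5/7x + 2y³ + 5/3y² - 13/21y + 3/7.
  reduce S modulo (f_1, f_2):
  remainder 2y³ + 5/21y² - 38/21y - 1/21 ≠ 0; add g_3 = 2y³ + 5/21y² - 38/21y - 1/21 to the basis.

The other S-polynomials (S(f_1,g_3), S(f_2,g_3)) all reduce to 0 modulo the current basis, so we have a Gröbner basis.
Inter-reduce: drop elements whose leading term is divisible by another's, tail-reduce, and make monic.
Reduced Gröbner basis: {x - 2y² - 5/3y - ⅔, y³ + 5/42y² - 19/21y - 1/42}.

Buchberger on the second generating set:
h_1 = -28xy + 26x - 12y² + 26y - 16, LT = xy.
h_2 = -28xy + 20x + 36y - 18, LT = xy.

S(h_1,h_2): lcm = xy. S = -3/14x + 3/7y² + 5/14y - 1/14.
  reduce S modulo (h_1, h_2):
  remainder -3/14x + 3/7y² + 5/14y - 1/14 ≠ 0; add k_3 = -3/14x + 3/7y² + 5/14y - 1/14 to the basis.

S(h_1,k_3): lcm = xy. S = -13/14x + 2y³ + 44/21y² - 53/42y + 4/7.
  reduce S modulo (h_1, h_2, k_3):
  remainder 2y³ + 5/21y² - 59/21y + 37/42 ≠ 0; add k_4 = 2y³ + 5/21y² - 59/21y + 37/42 to the basis.

The other S-polynomials (S(h_2,k_3), S(h_1,k_4), S(h_2,k_4), S(k_3,k_4)) all reduce to 0 modulo the current basis, so we have a Gröbner basis.
Inter-reduce: drop elements whose leading term is divisible by another's, tail-reduce, and make monic.
Reduced Gröbner basis: {x - 2y² - 5/3y + ⅓, y³ + 5/42y² - 59/42y + 37/84}.

The bases are distinct; the ideals are different.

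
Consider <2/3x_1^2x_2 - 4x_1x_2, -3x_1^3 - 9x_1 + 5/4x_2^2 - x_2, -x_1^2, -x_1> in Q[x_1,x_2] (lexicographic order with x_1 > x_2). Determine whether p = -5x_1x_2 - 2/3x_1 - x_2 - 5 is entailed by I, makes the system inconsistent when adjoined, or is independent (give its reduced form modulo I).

Adjoining -5x_1x_2 - 2/3x_1 - x_2 - 5 makes the ideal the whole ring: the system is inconsistent.

First compute the reduced Gröbner basis of I by Buchberger's algorithm.
f_1 = 2/3x_1^2x_2 - 4x_1x_2, LT = x_1^2x_2.
f_2 = -3x_1^3 - 9x_1 + 5/4x_2^2 - x_2, LT = x_1^3.
f_3 = -x_1^2, LT = x_1^2.
f_4 = -x_1, LT = x_1.

S(f_1,f_2): lcm = x_1^3x_2. S = -6x_1^2x_2 - 3x_1x_2 + 5/12x_2^3 - 1/3x_2^2.
  reduce S modulo (f_1, f_2, f_3, f_4):
  remainder 5/12x_2^3 - 1/3x_2^2 ≠ 0; add h_5 = 5/12x_2^3 - 1/3x_2^2 to the basis.

S(f_2,f_3): lcm = x_1^3. S = 3x_1 - 5/12x_2^2 + 1/3x_2.
  reduce S modulo (f_1, f_2, f_3, f_4, h_5):
  remainder -5/12x_2^2 + 1/3x_2 ≠ 0; add h_6 = -5/12x_2^2 + 1/3x_2 to the basis.

The other S-polynomials (S(f_1,f_3), S(f_1,f_4), S(f_2,f_4), S(f_3,f_4), S(f_1,h_5), S(f_2,h_5), S(f_3,h_5), S(f_4,h_5), S(f_1,h_6), S(f_2,h_6), S(f_3,h_6), S(f_4,h_6), S(h_5,h_6)) all reduce to 0 modulo the current basis, so we have a Gröbner basis.
Inter-reduce: drop elements whose leading term is divisible by another's, tail-reduce, and make monic.
Reduced Gröbner basis: {x_1, x_2^2 - 4/5x_2}.
Label its elements g_1 = x_1, g_2 = x_2^2 - 4/5x_2.

Reduce p = -5x_1x_2 - 2/3x_1 - x_2 - 5 modulo G:
  leading term x_1x_2: subtract (-5x_2)·g_1 from -5x_1x_2 - 2/3x_1 - x_2 - 5 → -2/3x_1 - x_2 - 5
  leading term x_1: subtract (-2/3)·g_1 from -2/3x_1 - x_2 - 5 → -x_2 - 5
  leading term x_2: no divisor's leading term divides it; move -x_2 to the remainder.
  leading term 1: no divisor's leading term divides it; move -5 to the remainder.
  normal form = -x_2 - 5.
The normal form is nonzero, so p ∉ I. Since p minus its normal form lies in I, I + (p) = I + (r) where r = -x_2 - 5; decide whether this ideal is the whole ring.
Run Buchberger on G together with r (pairs among the g_i already reduce to 0 since G is a Gröbner basis):
g_1 = x_1, LT = x_1.
g_2 = x_2^2 - 4/5x_2, LT = x_2^2.
r = -x_2 - 5, LT = x_2.

S(g_2,r): lcm = x_2^2. S = -29/5x_2.
  reduce S modulo (g_1, g_2, r):
  remainder 29 ≠ 0; add m_4 = 29 to the basis.

The other S-polynomials (S(g_1,g_2), S(g_1,r), S(g_1,m_4), S(g_2,m_4), S(r,m_4)) all reduce to 0 modulo the current basis, so we have a Gröbner basis.
Inter-reduce: drop elements whose leading term is divisible by another's, tail-reduce, and make monic.
Reduced Gröbner basis: {1}.
The reduced Gröbner basis of I + (p) is {1}: the ideal is the whole ring, so the enlarged system has no common solution — adjoining p is inconsistent.

Ideal membership is decidable via reduction modulo a Gröbner basis.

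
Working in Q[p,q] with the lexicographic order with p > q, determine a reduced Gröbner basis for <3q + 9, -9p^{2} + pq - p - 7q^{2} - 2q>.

G = {p^{2} + \tfrac{4}{9}p + \tfrac{19}{3}, q + 3}

f_1 = 3q + 9, LT = q.
f_2 = -9p^{2} + pq - p - 7q^{2} - 2q, LT = p^{2}.

The S-polynomials (S(f_1,f_2)) all reduce to 0 modulo the current basis, so we have a Gröbner basis.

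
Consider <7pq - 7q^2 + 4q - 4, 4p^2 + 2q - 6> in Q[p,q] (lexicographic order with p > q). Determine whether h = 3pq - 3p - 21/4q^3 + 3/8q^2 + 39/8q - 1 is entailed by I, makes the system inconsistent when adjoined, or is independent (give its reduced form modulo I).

Adjoining 3pq - 3p - 21/4q^3 + 3/8q^2 + 39/8q - 1 makes the ideal the whole ring: the system is inconsistent.

First compute the reduced Gröbner basis of I by Buchberger's algorithm.
f_1 = 7pq - 7q^2 + 4q - 4, LT = pq.
f_2 = 4p^2 + 2q - 6, LT = p^2.

S(f_1,f_2): lcm = p^2q. S = -pq^2 + 4/7pq - 4/7p - 1/2q^2 + 3/2q.
  leading term pq^2: subtract (-1/7q)·f_1 from -pq^2 + 4/7pq - 4/7p - 1/2q^2 + 3/2q → 4/7pq - 4/7p - q^3 + 1/14q^2 + 13/14q
  leading term pq: subtract (4/49)·f_1 from 4/7pq - 4/7p - q^3 + 1/14q^2 + 13/14q → -4/7p - q^3 + 9/14q^2 + 59/98q + 16/49
  leading term p: no divisor's leading term divides it; move -4/7p to the remainder.
  leading term q^3: no divisor's leading term divides it; move -q^3 to the remainder.
  leading term q^2: no divisor's leading term divides it; move 9/14q^2 to the remainder.
  leading term q: no divisor's leading term divides it; move 59/98q to the remainder.
  leading term 1: no divisor's leading term divides it; move 16/49 to the remainder.
  remainder -4/7p - q^3 + 9/14q^2 + 59/98q + 16/49 ≠ 0; add k_3 = -4/7p - q^3 + 9/14q^2 + 59/98q + 16/49 to the basis.

S(f_1,k_3): lcm = pq. S = -7/4q^4 + 9/8q^3 + 3/56q^2 + 8/7q - 4/7.
  leading term q^4: no divisor's leading term divides it; move -7/4q^4 to the remainder.
  leading term q^3: no divisor's leading term divides it; move 9/8q^3 to the remainder.
  leading term q^2: no divisor's leading term divides it; move 3/56q^2 to the remainder.
  leading term q: no divisor's leading term divides it; move 8/7q to the remainder.
  leading term 1: no divisor's leading term divides it; move -4/7 to the remainder.
  remainder -7/4q^4 + 9/8q^3 + 3/56q^2 + 8/7q - 4/7 ≠ 0; add k_4 = -7/4q^4 + 9/8q^3 + 3/56q^2 + 8/7q - 4/7 to the basis.

S(f_2,k_3): lcm = p^2. S = -7/4pq^3 + 9/8pq^2 + 59/56pq + 4/7p + 1/2q - 3/2.
  leading term pq^3: subtract (-1/4q^2)·f_1 from -7/4pq^3 + 9/8pq^2 + 59/56pq + 4/7p + 1/2q - 3/2 → 9/8pq^2 + 59/56pq + 4/7p - 7/4q^4 + q^3 - q^2 + 1/2q - 3/2
  leading term pq^2: subtract (9/56q)·f_1 from 9/8pq^2 + 59/56pq + 4/7p - 7/4q^4 + q^3 - q^2 + 1/2q - 3/2 → 59/56pq + 4/7p - 7/4q^4 + 17/8q^3 - 23/14q^2 + 8/7q - 3/2
  leading term pq: subtract (59/392)·f_1 from 59/56pq + 4/7p - 7/4q^4 + 17/8q^3 - 23/14q^2 + 8/7q - 3/2 → 4/7p - 7/4q^4 + 17/8q^3 - 33/56q^2 + 53/98q - 44/49
  leading term p: subtract (-1)·k_3 from 4/7p - 7/4q^4 + 17/8q^3 - 33/56q^2 + 53/98q - 44/49 → -7/4q^4 + 9/8q^3 + 3/56q^2 + 8/7q - 4/7
  leading term q^4: subtract (1)·k_4 from -7/4q^4 + 9/8q^3 + 3/56q^2 + 8/7q - 4/7 → 0
  remainder 0.

S(f_1,k_4): lcm = pq^4. S = 9/14pq^3 + 3/98pq^2 + 32/49pq - 16/49p - q^5 + 4/7q^4 - 4/7q^3.
  leading term pq^3: subtract (9/98q^2)·f_1 from 9/14pq^3 + 3/98pq^2 + 32/49pq - 16/49p - q^5 + 4/7q^4 - 4/7q^3 → 3/98pq^2 + 32/49pq - 16/49p - q^5 + 17/14q^4 - 46/49q^3 + 18/49q^2
  leading term pq^2: subtract (3/686q)·f_1 from 3/98pq^2 + 32/49pq - 16/49p - q^5 + 17/14q^4 - 46/49q^3 + 18/49q^2 → 32/49pq - 16/49p - q^5 + 17/14q^4 - 89/98q^3 + 120/343q^2 + 6/343q
  leading term pq: subtract (32/343)·f_1 from 32/49pq - 16/49p - q^5 + 17/14q^4 - 89/98q^3 + 120/343q^2 + 6/343q → -16/49p - q^5 + 17/14q^4 - 89/98q^3 + 344/343q^2 - 122/343q + 128/343
  leading term p: subtract (4/7)·k_3 from -16/49p - q^5 + 17/14q^4 - 89/98q^3 + 344/343q^2 - 122/343q + 128/343 → -q^5 + 17/14q^4 - 33/98q^3 + 218/343q^2 - 240/343q + 64/343
  leading term q^5: subtract (4/7q)·k_4 from -q^5 + 17/14q^4 - 33/98q^3 + 218/343q^2 - 240/343q + 64/343 → 4/7q^4 - 18/49q^3 - 6/343q^2 - 128/343q + 64/343
  leading term q^4: subtract (-16/49)·k_4 from 4/7q^4 - 18/49q^3 - 6/343q^2 - 128/343q + 64/343 → 0
  remainder 0.

S(f_2,k_4): leading monomials are coprime, so the S-polynomial reduces to 0 (Buchberger's first criterion).
S(k_3,k_4): leading monomials are coprime, so the S-polynomial reduces to 0 (Buchberger's first criterion).
Every S-polynomial of the final basis reduces to 0, so we have a Gröbner basis.
Inter-reduce: drop elements whose leading term is divisible by another's, tail-reduce, and make monic.
Reduced Gröbner basis: {p + 7/4q^3 - 9/8q^2 - 59/56q - 4/7, q^4 - 9/14q^3 - 3/98q^2 - 32/49q + 16/49}.
Label its elements g_1 = p + 7/4q^3 - 9/8q^2 - 59/56q - 4/7, g_2 = q^4 - 9/14q^3 - 3/98q^2 - 32/49q + 16/49.

Reduce h = 3pq - 3p - 21/4q^3 + 3/8q^2 + 39/8q - 1 modulo G:
  leading term pq: subtract (3q)·g_1 from 3pq - 3p - 21/4q^3 + 3/8q^2 + 39/8q - 1 → -3p - 21/4q^4 - 15/8q^3 + 99/28q^2 + 369/56q - 1
  leading term p: subtract (-3)·g_1 from -3p - 21/4q^4 - 15/8q^3 + 99/28q^2 + 369/56q - 1 → -21/4q^4 + 27/8q^3 + 9/56q^2 + 24/7q - 19/7
  leading term q^4: subtract (-21/4)·g_2 from -21/4q^4 + 27/8q^3 + 9/56q^2 + 24/7q - 19/7 → -1
  leading term 1: no divisor's leading term divides it; move -1 to the remainder.
  normal form = -1.
The normal form is nonzero, so h ∉ I. Since h minus its normal form lies in I, I + (h) = I + (r) where r = -1; decide whether this ideal is the whole ring.
Here r = -1 is a nonzero constant, hence a unit: 1 ∈ I + (h), the Gröbner basis of I + (h) is {1}, and the enlarged system has no common solution — adjoining h is inconsistent.

Ideal membership is decidable via reduction modulo a Gröbner basis.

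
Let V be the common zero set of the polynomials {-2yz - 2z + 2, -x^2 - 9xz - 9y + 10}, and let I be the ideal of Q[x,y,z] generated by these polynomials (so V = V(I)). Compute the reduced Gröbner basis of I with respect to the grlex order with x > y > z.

G = {x^2 + 9xz + 9y - 10, yz + z - 1}

f_1 = -2yz - 2z + 2, LT = yz.
f_2 = -x^2 - 9xz - 9y + 10, LT = x^2.

The S-polynomials (S(f_1,f_2)) all reduce to 0 modulo the current basis, so we have a Gröbner basis.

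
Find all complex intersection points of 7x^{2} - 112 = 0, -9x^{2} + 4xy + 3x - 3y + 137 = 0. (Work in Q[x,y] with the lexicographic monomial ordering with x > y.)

Compute a lex Gröbner basis by Buchberger's algorithm.
f_1 = 7x^{2} - 112, LT = x^{2}.
f_2 = -9x^{2} + 4xy + 3x - 3y + 137, LT = x^{2}.

S(f_1,f_2): lcm = x^{2}. S = \tfrac{4}{9}xy + \tfrac{1}{3}x - \tfrac{1}{3}y - \tfrac{7}{9}.
  leading term xy: no divisor's leading term divides it; move \tfrac{4}{9}xy to the remainder.
  leading term x: no divisor's leading term divides it; move \tfrac{1}{3}x to the remainder.
  leading term y: no divisor's leading term divides it; move -\tfrac{1}{3}y to the remainder.
  leading term 1: no divisor's leading term divides it; move -\tfrac{7}{9} to the remainder.
  remainder \tfrac{4}{9}xy + \tfrac{1}{3}x - \tfrac{1}{3}y - \tfrac{7}{9} ≠ 0; add h_3 = \tfrac{4}{9}xy + \tfrac{1}{3}x - \tfrac{1}{3}y - \tfrac{7}{9} to the basis.

S(f_1,h_3): lcm = x^{2}y. S = -\tfrac{3}{4}x^{2} + \tfrac{3}{4}xy + \tfrac{7}{4}x - 16y.
  leading term x^{2}: subtract (-\tfrac{3}{28})·f_1 from -\tfrac{3}{4}x^{2} + \tfrac{3}{4}xy + \tfrac{7}{4}x - 16y → \tfrac{3}{4}xy + \tfrac{7}{4}x - 16y - 12
  leading term xy: subtract (\tfrac{27}{16})·h_3 from \tfrac{3}{4}xy + \tfrac{7}{4}x - 16y - 12 → \tfrac{19}{16}x - \tfrac{247}{16}y - \tfrac{171}{16}
  leading term x: no divisor's leading term divides it; move \tfrac{19}{16}x to the remainder.
  leading term y: no divisor's leading term divides it; move -\tfrac{247}{16}y to the remainder.
  leading term 1: no divisor's leading term divides it; move -\tfrac{171}{16} to the remainder.
  remainder \tfrac{19}{16}x - \tfrac{247}{16}y - \tfrac{171}{16} ≠ 0; add h_4 = \tfrac{19}{16}x - \tfrac{247}{16}y - \tfrac{171}{16} to the basis.

S(h_3,h_4): lcm = xy. S = \tfrac{3}{4}x + 13y^{2} + \tfrac{33}{4}y - \tfrac{7}{4}.
  leading term x: subtract (\tfrac{12}{19})·h_4 from \tfrac{3}{4}x + 13y^{2} + \tfrac{33}{4}y - \tfrac{7}{4} → 13y^{2} + 18y + 5
  leading term y^{2}: no divisor's leading term divides it; move 13y^{2} to the remainder.
  leading term y: no divisor's leading term divides it; move 18y to the remainder.
  leading term 1: no divisor's leading term divides it; move 5 to the remainder.
  remainder 13y^{2} + 18y + 5 ≠ 0; add h_5 = 13y^{2} + 18y + 5 to the basis.

The other S-polynomials (S(f_2,h_3), S(f_1,h_4), S(f_2,h_4), S(f_1,h_5), S(f_2,h_5), S(h_3,h_5), S(h_4,h_5)) all reduce to 0 modulo the current basis, so we have a Gröbner basis.
Inter-reduce: drop elements whose leading term is divisible by another's, tail-reduce, and make monic.
Reduced Gröbner basis: {x - 13y - 9, y^{2} + \tfrac{18}{13}y + \tfrac{5}{13}}.

Since the basis is lex-ordered, y^{2} + \tfrac{18}{13}y + \tfrac{5}{13} is univariate in y. Its roots are {-1, -5/13}. Back-substituting each root into the other basis elements fixes the other coordinates.
  y = -1: the earlier basis element becomes x + 4 = 0, giving x = -4 — point (-4, -1).
  y = -5/13: the earlier basis element becomes x - 4 = 0, giving x = 4 — point (4, -5/13).
Check: every point annihilates each of the original generators.

{(-4, -1), (4, -5/13)}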